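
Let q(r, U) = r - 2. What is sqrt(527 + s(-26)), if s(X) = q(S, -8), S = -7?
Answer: sqrt(518) ≈ 22.760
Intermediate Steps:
q(r, U) = -2 + r
s(X) = -9 (s(X) = -2 - 7 = -9)
sqrt(527 + s(-26)) = sqrt(527 - 9) = sqrt(518)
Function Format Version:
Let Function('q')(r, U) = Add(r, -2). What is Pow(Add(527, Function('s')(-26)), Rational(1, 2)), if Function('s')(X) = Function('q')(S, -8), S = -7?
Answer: Pow(518, Rational(1, 2)) ≈ 22.760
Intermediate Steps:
Function('q')(r, U) = Add(-2, r)
Function('s')(X) = -9 (Function('s')(X) = Add(-2, -7) = -9)
Pow(Add(527, Function('s')(-26)), Rational(1, 2)) = Pow(Add(527, -9), Rational(1, 2)) = Pow(518, Rational(1, 2))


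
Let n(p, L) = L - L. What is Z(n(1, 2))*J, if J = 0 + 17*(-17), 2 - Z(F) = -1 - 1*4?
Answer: -2023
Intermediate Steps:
n(p, L) = 0
Z(F) = 7 (Z(F) = 2 - (-1 - 1*4) = 2 - (-1 - 4) = 2 - 1*(-5) = 2 + 5 = 7)
J = -289 (J = 0 - 289 = -289)
Z(n(1, 2))*J = 7*(-289) = -2023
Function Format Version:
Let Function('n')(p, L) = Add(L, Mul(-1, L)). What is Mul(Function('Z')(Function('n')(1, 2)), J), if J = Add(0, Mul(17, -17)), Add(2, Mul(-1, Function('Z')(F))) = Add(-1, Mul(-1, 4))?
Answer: -2023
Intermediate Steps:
Function('n')(p, L) = 0
Function('Z')(F) = 7 (Function('Z')(F) = Add(2, Mul(-1, Add(-1, Mul(-1, 4)))) = Add(2, Mul(-1, Add(-1, -4))) = Add(2, Mul(-1, -5)) = Add(2, 5) = 7)
J = -289 (J = Add(0, -289) = -289)
Mul(Function('Z')(Function('n')(1, 2)), J) = Mul(7, -289) = -2023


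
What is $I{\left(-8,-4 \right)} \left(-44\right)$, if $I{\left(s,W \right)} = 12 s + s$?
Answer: $4576$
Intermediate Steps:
$I{\left(s,W \right)} = 13 s$
$I{\left(-8,-4 \right)} \left(-44\right) = 13 \left(-8\right) \left(-44\right) = \left(-104\right) \left(-44\right) = 4576$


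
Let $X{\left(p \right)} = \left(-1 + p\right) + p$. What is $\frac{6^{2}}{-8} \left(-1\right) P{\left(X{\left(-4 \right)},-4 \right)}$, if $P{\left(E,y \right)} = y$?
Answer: $-18$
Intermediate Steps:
$X{\left(p \right)} = -1 + 2 p$
$\frac{6^{2}}{-8} \left(-1\right) P{\left(X{\left(-4 \right)},-4 \right)} = \frac{6^{2}}{-8} \left(-1\right) \left(-4\right) = 36 \left(- \frac{1}{8}\right) \left(-1\right) \left(-4\right) = \left(- \frac{9}{2}\right) \left(-1\right) \left(-4\right) = \frac{9}{2} \left(-4\right) = -18$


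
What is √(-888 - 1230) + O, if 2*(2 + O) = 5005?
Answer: 5001/2 + I*√2118 ≈ 2500.5 + 46.022*I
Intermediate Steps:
O = 5001/2 (O = -2 + (½)*5005 = -2 + 5005/2 = 5001/2 ≈ 2500.5)
√(-888 - 1230) + O = √(-888 - 1230) + 5001/2 = √(-2118) + 5001/2 = I*√2118 + 5001/2 = 5001/2 + I*√2118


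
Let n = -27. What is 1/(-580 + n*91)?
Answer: -1/3037 ≈ -0.00032927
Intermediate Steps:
1/(-580 + n*91) = 1/(-580 - 27*91) = 1/(-580 - 2457) = 1/(-3037) = -1/3037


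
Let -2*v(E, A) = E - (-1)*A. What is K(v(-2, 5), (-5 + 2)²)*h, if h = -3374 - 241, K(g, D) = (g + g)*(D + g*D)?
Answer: -97605/2 ≈ -48803.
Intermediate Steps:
v(E, A) = -A/2 - E/2 (v(E, A) = -(E - (-1)*A)/2 = -(E + A)/2 = -(A + E)/2 = -A/2 - E/2)
K(g, D) = 2*g*(D + D*g) (K(g, D) = (2*g)*(D + D*g) = 2*g*(D + D*g))
h = -3615
K(v(-2, 5), (-5 + 2)²)*h = (2*(-5 + 2)²*(-½*5 - ½*(-2))*(1 + (-½*5 - ½*(-2))))*(-3615) = (2*(-3)²*(-5/2 + 1)*(1 + (-5/2 + 1)))*(-3615) = (2*9*(-3/2)*(1 - 3/2))*(-3615) = (2*9*(-3/2)*(-½))*(-3615) = (27/2)*(-3615) = -97605/2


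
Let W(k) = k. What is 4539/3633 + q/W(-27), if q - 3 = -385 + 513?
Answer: -117790/32697 ≈ -3.6025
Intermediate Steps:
q = 131 (q = 3 + (-385 + 513) = 3 + 128 = 131)
4539/3633 + q/W(-27) = 4539/3633 + 131/(-27) = 4539*(1/3633) + 131*(-1/27) = 1513/1211 - 131/27 = -117790/32697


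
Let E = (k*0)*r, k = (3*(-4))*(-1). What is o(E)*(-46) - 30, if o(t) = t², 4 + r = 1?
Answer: -30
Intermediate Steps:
r = -3 (r = -4 + 1 = -3)
k = 12 (k = -12*(-1) = 12)
E = 0 (E = (12*0)*(-3) = 0*(-3) = 0)
o(E)*(-46) - 30 = 0²*(-46) - 30 = 0*(-46) - 30 = 0 - 30 = -30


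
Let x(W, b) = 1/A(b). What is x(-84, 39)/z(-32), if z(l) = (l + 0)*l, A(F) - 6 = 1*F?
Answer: 1/46080 ≈ 2.1701e-5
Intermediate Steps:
A(F) = 6 + F (A(F) = 6 + 1*F = 6 + F)
x(W, b) = 1/(6 + b)
z(l) = l**2 (z(l) = l*l = l**2)
x(-84, 39)/z(-32) = 1/((6 + 39)*((-32)**2)) = 1/(45*1024) = (1/45)*(1/1024) = 1/46080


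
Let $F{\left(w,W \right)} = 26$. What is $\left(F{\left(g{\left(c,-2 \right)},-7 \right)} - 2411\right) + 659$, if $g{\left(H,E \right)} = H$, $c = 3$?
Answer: $-1726$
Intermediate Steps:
$\left(F{\left(g{\left(c,-2 \right)},-7 \right)} - 2411\right) + 659 = \left(26 - 2411\right) + 659 = -2385 + 659 = -1726$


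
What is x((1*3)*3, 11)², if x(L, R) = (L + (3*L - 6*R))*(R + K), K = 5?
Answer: 230400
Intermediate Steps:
x(L, R) = (5 + R)*(-6*R + 4*L) (x(L, R) = (L + (3*L - 6*R))*(R + 5) = (L + (-6*R + 3*L))*(5 + R) = (-6*R + 4*L)*(5 + R) = (5 + R)*(-6*R + 4*L))
x((1*3)*3, 11)² = (-30*11 - 6*11² + 20*((1*3)*3) + 4*((1*3)*3)*11)² = (-330 - 6*121 + 20*(3*3) + 4*(3*3)*11)² = (-330 - 726 + 20*9 + 4*9*11)² = (-330 - 726 + 180 + 396)² = (-480)² = 230400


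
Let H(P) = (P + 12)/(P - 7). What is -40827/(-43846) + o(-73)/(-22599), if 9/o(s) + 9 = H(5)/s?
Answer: 132970427825/142796205882 ≈ 0.93119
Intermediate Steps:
H(P) = (12 + P)/(-7 + P)
o(s) = 9/(-9 - 17/(2*s)) (o(s) = 9/(-9 + ((12 + 5)/(-7 + 5))/s) = 9/(-9 + (17/(-2))/s) = 9/(-9 + (-1/2*17)/s) = 9/(-9 - 17/(2*s)))
-40827/(-43846) + o(-73)/(-22599) = -40827/(-43846) - 18*(-73)/(17 + 18*(-73))/(-22599) = -40827*(-1/43846) - 18*(-73)/(17 - 1314)*(-1/22599) = 40827/43846 - 18*(-73)/(-1297)*(-1/22599) = 40827/43846 - 18*(-73)*(-1/1297)*(-1/22599) = 40827/43846 - 1314/1297*(-1/22599) = 40827/43846 + 146/3256767 = 132970427825/142796205882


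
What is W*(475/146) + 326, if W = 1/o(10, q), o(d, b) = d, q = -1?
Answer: 95287/292 ≈ 326.33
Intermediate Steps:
W = ⅒ (W = 1/10 = ⅒ ≈ 0.10000)
W*(475/146) + 326 = (475/146)/10 + 326 = (475*(1/146))/10 + 326 = (⅒)*(475/146) + 326 = 95/292 + 326 = 95287/292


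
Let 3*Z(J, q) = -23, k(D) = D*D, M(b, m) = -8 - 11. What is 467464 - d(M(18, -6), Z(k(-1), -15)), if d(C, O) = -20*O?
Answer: 1401932/3 ≈ 4.6731e+5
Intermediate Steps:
M(b, m) = -19
k(D) = D**2
Z(J, q) = -23/3 (Z(J, q) = (1/3)*(-23) = -23/3)
467464 - d(M(18, -6), Z(k(-1), -15)) = 467464 - (-20)*(-23)/3 = 467464 - 1*460/3 = 467464 - 460/3 = 1401932/3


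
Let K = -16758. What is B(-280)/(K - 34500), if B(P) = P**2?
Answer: -39200/25629 ≈ -1.5295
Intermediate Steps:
B(-280)/(K - 34500) = (-280)**2/(-16758 - 34500) = 78400/(-51258) = 78400*(-1/51258) = -39200/25629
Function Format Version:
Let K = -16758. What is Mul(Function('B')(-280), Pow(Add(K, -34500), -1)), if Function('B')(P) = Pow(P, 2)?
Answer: Rational(-39200, 25629) ≈ -1.5295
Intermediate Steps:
Mul(Function('B')(-280), Pow(Add(K, -34500), -1)) = Mul(Pow(-280, 2), Pow(Add(-16758, -34500), -1)) = Mul(78400, Pow(-51258, -1)) = Mul(78400, Rational(-1, 51258)) = Rational(-39200, 25629)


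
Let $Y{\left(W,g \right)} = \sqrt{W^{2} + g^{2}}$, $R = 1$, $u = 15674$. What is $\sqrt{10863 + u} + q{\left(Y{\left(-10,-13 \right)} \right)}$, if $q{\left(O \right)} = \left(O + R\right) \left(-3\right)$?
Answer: $-3 + \sqrt{26537} - 3 \sqrt{269} \approx 110.7$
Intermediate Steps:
$q{\left(O \right)} = -3 - 3 O$ ($q{\left(O \right)} = \left(O + 1\right) \left(-3\right) = \left(1 + O\right) \left(-3\right) = -3 - 3 O$)
$\sqrt{10863 + u} + q{\left(Y{\left(-10,-13 \right)} \right)} = \sqrt{10863 + 15674} - \left(3 + 3 \sqrt{\left(-10\right)^{2} + \left(-13\right)^{2}}\right) = \sqrt{26537} - \left(3 + 3 \sqrt{100 + 169}\right) = \sqrt{26537} - \left(3 + 3 \sqrt{269}\right) = -3 + \sqrt{26537} - 3 \sqrt{269}$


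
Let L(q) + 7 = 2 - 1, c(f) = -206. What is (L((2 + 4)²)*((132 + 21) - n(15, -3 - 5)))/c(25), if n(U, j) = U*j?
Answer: 819/103 ≈ 7.9515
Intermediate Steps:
L(q) = -6 (L(q) = -7 + (2 - 1) = -7 + 1 = -6)
(L((2 + 4)²)*((132 + 21) - n(15, -3 - 5)))/c(25) = -6*((132 + 21) - 15*(-3 - 5))/(-206) = -6*(153 - 15*(-8))*(-1/206) = -6*(153 - 1*(-120))*(-1/206) = -6*(153 + 120)*(-1/206) = -6*273*(-1/206) = -1638*(-1/206) = 819/103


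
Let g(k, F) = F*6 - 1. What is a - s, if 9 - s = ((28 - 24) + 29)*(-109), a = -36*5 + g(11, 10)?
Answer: -3727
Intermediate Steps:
g(k, F) = -1 + 6*F (g(k, F) = 6*F - 1 = -1 + 6*F)
a = -121 (a = -36*5 + (-1 + 6*10) = -180 + (-1 + 60) = -180 + 59 = -121)
s = 3606 (s = 9 - ((28 - 24) + 29)*(-109) = 9 - (4 + 29)*(-109) = 9 - 33*(-109) = 9 - 1*(-3597) = 9 + 3597 = 3606)
a - s = -121 - 1*3606 = -121 - 3606 = -3727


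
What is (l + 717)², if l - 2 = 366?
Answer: 1177225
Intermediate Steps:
l = 368 (l = 2 + 366 = 368)
(l + 717)² = (368 + 717)² = 1085² = 1177225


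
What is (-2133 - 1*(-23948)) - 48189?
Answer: -26374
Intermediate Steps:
(-2133 - 1*(-23948)) - 48189 = (-2133 + 23948) - 48189 = 21815 - 48189 = -26374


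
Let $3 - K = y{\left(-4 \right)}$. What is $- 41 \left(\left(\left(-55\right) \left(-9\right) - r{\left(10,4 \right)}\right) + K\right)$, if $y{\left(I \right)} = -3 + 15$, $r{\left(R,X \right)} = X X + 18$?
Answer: $-18532$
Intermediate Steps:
$r{\left(R,X \right)} = 18 + X^{2}$ ($r{\left(R,X \right)} = X^{2} + 18 = 18 + X^{2}$)
$y{\left(I \right)} = 12$
$K = -9$ ($K = 3 - 12 = -9$)
$- 41 \left(\left(\left(-55\right) \left(-9\right) - r{\left(10,4 \right)}\right) + K\right) = - 41 \left(\left(\left(-55\right) \left(-9\right) - \left(18 + 4^{2}\right)\right) - 9\right) = - 41 \left(\left(495 - \left(18 + 16\right)\right) - 9\right) = - 41 \left(\left(495 - 34\right) - 9\right) = - 41 \left(461 - 9\right) = \left(-41\right) 452 = -18532$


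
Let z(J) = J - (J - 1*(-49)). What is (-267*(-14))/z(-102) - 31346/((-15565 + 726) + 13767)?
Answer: -176513/3752 ≈ -47.045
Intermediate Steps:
z(J) = -49 (z(J) = J - (J + 49) = J - (49 + J) = J + (-49 - J) = -49)
(-267*(-14))/z(-102) - 31346/((-15565 + 726) + 13767) = -267*(-14)/(-49) - 31346/((-15565 + 726) + 13767) = 3738*(-1/49) - 31346/(-14839 + 13767) = -534/7 - 31346/(-1072) = -534/7 - 31346*(-1/1072) = -534/7 + 15673/536 = -176513/3752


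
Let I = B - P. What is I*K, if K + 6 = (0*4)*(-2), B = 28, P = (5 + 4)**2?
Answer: 318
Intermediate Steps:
P = 81 (P = 9**2 = 81)
K = -6 (K = -6 + (0*4)*(-2) = -6 + 0*(-2) = -6 + 0 = -6)
I = -53 (I = 28 - 1*81 = 28 - 81 = -53)
I*K = -53*(-6) = 318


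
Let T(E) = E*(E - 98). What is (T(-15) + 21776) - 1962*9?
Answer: 5813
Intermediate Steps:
T(E) = E*(-98 + E)
(T(-15) + 21776) - 1962*9 = (-15*(-98 - 15) + 21776) - 1962*9 = (-15*(-113) + 21776) - 17658 = (1695 + 21776) - 17658 = 23471 - 17658 = 5813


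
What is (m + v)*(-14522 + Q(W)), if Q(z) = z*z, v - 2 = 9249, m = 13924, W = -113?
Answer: -40625775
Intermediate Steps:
v = 9251 (v = 2 + 9249 = 9251)
Q(z) = z**2
(m + v)*(-14522 + Q(W)) = (13924 + 9251)*(-14522 + (-113)**2) = 23175*(-14522 + 12769) = 23175*(-1753) = -40625775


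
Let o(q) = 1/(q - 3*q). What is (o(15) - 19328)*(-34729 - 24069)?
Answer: 17046745559/15 ≈ 1.1364e+9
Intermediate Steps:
o(q) = -1/(2*q) (o(q) = 1/(-2*q) = -1/(2*q))
(o(15) - 19328)*(-34729 - 24069) = (-1/2/15 - 19328)*(-34729 - 24069) = (-1/2*1/15 - 19328)*(-58798) = (-1/30 - 19328)*(-58798) = -579841/30*(-58798) = 17046745559/15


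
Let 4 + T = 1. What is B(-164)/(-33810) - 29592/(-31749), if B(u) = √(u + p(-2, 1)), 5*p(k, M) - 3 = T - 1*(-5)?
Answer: 9864/10583 - I*√163/33810 ≈ 0.93206 - 0.00037761*I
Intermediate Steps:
T = -3 (T = -4 + 1 = -3)
p(k, M) = 1 (p(k, M) = ⅗ + (-3 - 1*(-5))/5 = ⅗ + (-3 + 5)/5 = ⅗ + (⅕)*2 = ⅗ + ⅖ = 1)
B(u) = √(1 + u) (B(u) = √(u + 1) = √(1 + u))
B(-164)/(-33810) - 29592/(-31749) = √(1 - 164)/(-33810) - 29592/(-31749) = √(-163)*(-1/33810) - 29592*(-1/31749) = (I*√163)*(-1/33810) + 9864/10583 = -I*√163/33810 + 9864/10583 = 9864/10583 - I*√163/33810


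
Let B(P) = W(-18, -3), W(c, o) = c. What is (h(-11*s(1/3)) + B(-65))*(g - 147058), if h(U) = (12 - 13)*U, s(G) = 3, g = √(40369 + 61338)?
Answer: -2205870 + 15*√101707 ≈ -2.2011e+6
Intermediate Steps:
B(P) = -18
g = √101707 ≈ 318.92
h(U) = -U
(h(-11*s(1/3)) + B(-65))*(g - 147058) = (-(-11)*3 - 18)*(√101707 - 147058) = (-1*(-33) - 18)*(-147058 + √101707) = (33 - 18)*(-147058 + √101707) = 15*(-147058 + √101707) = -2205870 + 15*√101707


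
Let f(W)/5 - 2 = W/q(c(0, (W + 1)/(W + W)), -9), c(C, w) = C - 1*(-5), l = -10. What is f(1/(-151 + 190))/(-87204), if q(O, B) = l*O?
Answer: -3899/34009560 ≈ -0.00011464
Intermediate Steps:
c(C, w) = 5 + C (c(C, w) = C + 5 = 5 + C)
q(O, B) = -10*O
f(W) = 10 - W/10 (f(W) = 10 + 5*(W/((-10*(5 + 0)))) = 10 + 5*(W/((-10*5))) = 10 + 5*(W/(-50)) = 10 + 5*(W*(-1/50)) = 10 + 5*(-W/50) = 10 - W/10)
f(1/(-151 + 190))/(-87204) = (10 - 1/(10*(-151 + 190)))/(-87204) = (10 - ⅒/39)*(-1/87204) = (10 - ⅒*1/39)*(-1/87204) = (10 - 1/390)*(-1/87204) = (3899/390)*(-1/87204) = -3899/34009560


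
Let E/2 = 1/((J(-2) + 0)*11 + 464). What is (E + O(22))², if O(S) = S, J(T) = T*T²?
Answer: 17114769/35344 ≈ 484.23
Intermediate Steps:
J(T) = T³
E = 1/188 (E = 2/(((-2)³ + 0)*11 + 464) = 2/((-8 + 0)*11 + 464) = 2/(-8*11 + 464) = 2/(-88 + 464) = 2/376 = 2*(1/376) = 1/188 ≈ 0.0053191)
(E + O(22))² = (1/188 + 22)² = (4137/188)² = 17114769/35344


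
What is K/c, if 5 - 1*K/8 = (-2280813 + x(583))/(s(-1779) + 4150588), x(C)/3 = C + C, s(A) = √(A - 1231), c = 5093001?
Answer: 382356400219960/43869533690392435377 - 1012140*I*√3010/4874392632265826153 ≈ 8.7158e-6 - 1.1392e-11*I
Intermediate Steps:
s(A) = √(-1231 + A)
x(C) = 6*C (x(C) = 3*(C + C) = 3*(2*C) = 6*C)
K = 40 + 18218520/(4150588 + I*√3010) (K = 40 - 8*(-2280813 + 6*583)/(√(-1231 - 1779) + 4150588) = 40 - 8*(-2280813 + 3498)/(√(-3010) + 4150588) = 40 - (-18218520)/(I*√3010 + 4150588) = 40 - (-18218520)/(4150588 + I*√3010) = 40 + 18218520/(4150588 + I*√3010) ≈ 44.389 - 5.802e-5*I)
K/c = (382356400219960/8613690374377 - 9109260*I*√3010/8613690374377)/5093001 = (382356400219960/8613690374377 - 9109260*I*√3010/8613690374377)*(1/5093001) = 382356400219960/43869533690392435377 - 1012140*I*√3010/4874392632265826153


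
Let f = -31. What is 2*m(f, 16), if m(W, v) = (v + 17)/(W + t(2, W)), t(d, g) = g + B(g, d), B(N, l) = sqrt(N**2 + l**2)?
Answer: -4092/2879 - 66*sqrt(965)/2879 ≈ -2.1335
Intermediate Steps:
t(d, g) = g + sqrt(d**2 + g**2) (t(d, g) = g + sqrt(g**2 + d**2) = g + sqrt(d**2 + g**2))
m(W, v) = (17 + v)/(sqrt(4 + W**2) + 2*W) (m(W, v) = (v + 17)/(W + (W + sqrt(2**2 + W**2))) = (17 + v)/(W + (W + sqrt(4 + W**2))) = (17 + v)/(sqrt(4 + W**2) + 2*W))
2*m(f, 16) = 2*((17 + 16)/(sqrt(4 + (-31)**2) + 2*(-31))) = 2*(33/(sqrt(4 + 961) - 62)) = 2*(33/(sqrt(965) - 62)) = 2*(33/(-62 + sqrt(965))) = 66/(-62 + sqrt(965))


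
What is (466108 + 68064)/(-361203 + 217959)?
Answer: -133543/35811 ≈ -3.7291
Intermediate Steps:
(466108 + 68064)/(-361203 + 217959) = 534172/(-143244) = 534172*(-1/143244) = -133543/35811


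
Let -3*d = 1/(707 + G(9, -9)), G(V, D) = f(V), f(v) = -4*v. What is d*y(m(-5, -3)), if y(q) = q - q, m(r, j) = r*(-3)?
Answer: 0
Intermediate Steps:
m(r, j) = -3*r
G(V, D) = -4*V
y(q) = 0
d = -1/2013 (d = -1/(3*(707 - 4*9)) = -1/(3*(707 - 36)) = -1/3/671 = -1/3*1/671 = -1/2013 ≈ -0.00049677)
d*y(m(-5, -3)) = -1/2013*0 = 0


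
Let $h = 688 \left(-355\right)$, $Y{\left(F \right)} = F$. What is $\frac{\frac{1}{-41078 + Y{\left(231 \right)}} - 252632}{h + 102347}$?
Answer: $\frac{10319259305}{5795903371} \approx 1.7804$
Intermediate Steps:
$h = -244240$
$\frac{\frac{1}{-41078 + Y{\left(231 \right)}} - 252632}{h + 102347} = \frac{\frac{1}{-41078 + 231} - 252632}{-244240 + 102347} = \frac{\frac{1}{-40847} - 252632}{-141893} = \left(- \frac{1}{40847} - 252632\right) \left(- \frac{1}{141893}\right) = \left(- \frac{10319259305}{40847}\right) \left(- \frac{1}{141893}\right) = \frac{10319259305}{5795903371}$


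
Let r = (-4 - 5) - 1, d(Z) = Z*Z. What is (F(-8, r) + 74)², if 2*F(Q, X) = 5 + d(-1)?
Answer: 5929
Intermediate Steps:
d(Z) = Z²
r = -10 (r = -9 - 1 = -10)
F(Q, X) = 3 (F(Q, X) = (5 + (-1)²)/2 = (5 + 1)/2 = (½)*6 = 3)
(F(-8, r) + 74)² = (3 + 74)² = 77² = 5929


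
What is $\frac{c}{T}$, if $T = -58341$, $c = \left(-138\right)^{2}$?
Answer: $- \frac{6348}{19447} \approx -0.32643$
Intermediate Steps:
$c = 19044$
$\frac{c}{T} = \frac{19044}{-58341} = 19044 \left(- \frac{1}{58341}\right) = - \frac{6348}{19447}$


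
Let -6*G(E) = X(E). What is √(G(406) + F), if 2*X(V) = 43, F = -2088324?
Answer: I*√75179793/6 ≈ 1445.1*I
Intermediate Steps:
X(V) = 43/2 (X(V) = (½)*43 = 43/2)
G(E) = -43/12 (G(E) = -⅙*43/2 = -43/12)
√(G(406) + F) = √(-43/12 - 2088324) = √(-25059931/12) = I*√75179793/6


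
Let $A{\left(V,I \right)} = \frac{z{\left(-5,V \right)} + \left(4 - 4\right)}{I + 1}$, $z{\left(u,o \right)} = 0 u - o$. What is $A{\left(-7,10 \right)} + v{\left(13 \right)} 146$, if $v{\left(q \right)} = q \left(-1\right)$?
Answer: $- \frac{20871}{11} \approx -1897.4$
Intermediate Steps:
$z{\left(u,o \right)} = - o$ ($z{\left(u,o \right)} = 0 - o = - o$)
$A{\left(V,I \right)} = - \frac{V}{1 + I}$ ($A{\left(V,I \right)} = \frac{- V + \left(4 - 4\right)}{I + 1} = \frac{- V + 0}{1 + I} = \frac{\left(-1\right) V}{1 + I} = - \frac{V}{1 + I}$)
$v{\left(q \right)} = - q$
$A{\left(-7,10 \right)} + v{\left(13 \right)} 146 = \left(-1\right) \left(-7\right) \frac{1}{1 + 10} + \left(-1\right) 13 \cdot 146 = \left(-1\right) \left(-7\right) \frac{1}{11} - 1898 = \frac{7}{11} - 1898 = - \frac{20871}{11}$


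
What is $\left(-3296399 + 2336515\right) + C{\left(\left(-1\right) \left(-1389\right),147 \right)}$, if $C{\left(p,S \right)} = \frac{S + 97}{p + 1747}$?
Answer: $- \frac{752548995}{784} \approx -9.5988 \cdot 10^{5}$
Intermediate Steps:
$C{\left(p,S \right)} = \frac{97 + S}{1747 + p}$
$\left(-3296399 + 2336515\right) + C{\left(\left(-1\right) \left(-1389\right),147 \right)} = \left(-3296399 + 2336515\right) + \frac{97 + 147}{1747 - -1389} = -959884 + \frac{1}{1747 + 1389} \cdot 244 = -959884 + \frac{1}{3136} \cdot 244 = -959884 + \frac{61}{784} = - \frac{752548995}{784}$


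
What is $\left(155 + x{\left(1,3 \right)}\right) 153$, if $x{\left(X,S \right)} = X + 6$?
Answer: $24786$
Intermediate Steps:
$x{\left(X,S \right)} = 6 + X$
$\left(155 + x{\left(1,3 \right)}\right) 153 = \left(155 + \left(6 + 1\right)\right) 153 = \left(155 + 7\right) 153 = 162 \cdot 153 = 24786$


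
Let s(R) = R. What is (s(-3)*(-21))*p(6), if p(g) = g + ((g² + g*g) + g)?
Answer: 5292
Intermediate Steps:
p(g) = 2*g + 2*g² (p(g) = g + ((g² + g²) + g) = g + (2*g² + g) = g + (g + 2*g²) = 2*g + 2*g²)
(s(-3)*(-21))*p(6) = (-3*(-21))*(2*6*(1 + 6)) = 63*(2*6*7) = 63*84 = 5292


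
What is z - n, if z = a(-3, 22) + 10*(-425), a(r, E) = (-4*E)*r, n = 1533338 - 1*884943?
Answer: -652381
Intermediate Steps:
n = 648395 (n = 1533338 - 884943 = 648395)
a(r, E) = -4*E*r
z = -3986 (z = -4*22*(-3) + 10*(-425) = 264 - 4250 = -3986)
z - n = -3986 - 1*648395 = -3986 - 648395 = -652381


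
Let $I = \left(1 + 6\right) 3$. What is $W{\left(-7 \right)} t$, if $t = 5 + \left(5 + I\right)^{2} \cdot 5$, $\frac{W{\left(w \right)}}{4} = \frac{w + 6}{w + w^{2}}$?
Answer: $- \frac{6770}{21} \approx -322.38$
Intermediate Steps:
$I = 21$ ($I = 7 \cdot 3 = 21$)
$W{\left(w \right)} = \frac{4 \left(6 + w\right)}{w + w^{2}}$ ($W{\left(w \right)} = 4 \frac{w + 6}{w + w^{2}} = 4 \frac{6 + w}{w + w^{2}} = \frac{4 \left(6 + w\right)}{w + w^{2}}$)
$t = 3385$ ($t = 5 + \left(5 + 21\right)^{2} \cdot 5 = 5 + 26^{2} \cdot 5 = 5 + 676 \cdot 5 = 5 + 3380 = 3385$)
$W{\left(-7 \right)} t = \frac{4 \left(6 - 7\right)}{\left(-7\right) \left(1 - 7\right)} 3385 = 4 \left(- \frac{1}{7}\right) \frac{1}{-6} \left(-1\right) 3385 = 4 \left(- \frac{1}{7}\right) \left(- \frac{1}{6}\right) \left(-1\right) 3385 = \left(- \frac{2}{21}\right) 3385 = - \frac{6770}{21}$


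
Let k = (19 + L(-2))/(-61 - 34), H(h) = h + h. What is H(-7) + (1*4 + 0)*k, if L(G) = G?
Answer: -1398/95 ≈ -14.716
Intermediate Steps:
H(h) = 2*h
k = -17/95 (k = (19 - 2)/(-61 - 34) = 17/(-95) = 17*(-1/95) = -17/95 ≈ -0.17895)
H(-7) + (1*4 + 0)*k = 2*(-7) + (1*4 + 0)*(-17/95) = -14 + (4 + 0)*(-17/95) = -14 + 4*(-17/95) = -14 - 68/95 = -1398/95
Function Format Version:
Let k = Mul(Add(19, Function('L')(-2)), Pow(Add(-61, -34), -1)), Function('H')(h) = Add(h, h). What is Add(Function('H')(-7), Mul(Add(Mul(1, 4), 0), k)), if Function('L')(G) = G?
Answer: Rational(-1398, 95) ≈ -14.716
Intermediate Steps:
Function('H')(h) = Mul(2, h)
k = Rational(-17, 95) (k = Mul(Add(19, -2), Pow(Add(-61, -34), -1)) = Mul(17, Pow(-95, -1)) = Mul(17, Rational(-1, 95)) = Rational(-17, 95) ≈ -0.17895)
Add(Function('H')(-7), Mul(Add(Mul(1, 4), 0), k)) = Add(Mul(2, -7), Mul(Add(Mul(1, 4), 0), Rational(-17, 95))) = Add(-14, Mul(Add(4, 0), Rational(-17, 95))) = Add(-14, Mul(4, Rational(-17, 95))) = Add(-14, Rational(-68, 95)) = Rational(-1398, 95)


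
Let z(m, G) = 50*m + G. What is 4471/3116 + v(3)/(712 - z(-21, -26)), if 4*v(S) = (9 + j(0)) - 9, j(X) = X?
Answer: 4471/3116 ≈ 1.4349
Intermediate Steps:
z(m, G) = G + 50*m
v(S) = 0 (v(S) = ((9 + 0) - 9)/4 = (9 - 9)/4 = (1/4)*0 = 0)
4471/3116 + v(3)/(712 - z(-21, -26)) = 4471/3116 + 0/(712 - (-26 + 50*(-21))) = 4471*(1/3116) + 0/(712 - (-26 - 1050)) = 4471/3116 + 0/(712 - 1*(-1076)) = 4471/3116 + 0/(712 + 1076) = 4471/3116 + 0/1788 = 4471/3116 + 0*(1/1788) = 4471/3116 + 0 = 4471/3116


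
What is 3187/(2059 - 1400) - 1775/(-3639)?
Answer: 12767218/2398101 ≈ 5.3239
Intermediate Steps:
3187/(2059 - 1400) - 1775/(-3639) = 3187/659 - 1775*(-1/3639) = 3187*(1/659) + 1775/3639 = 3187/659 + 1775/3639 = 12767218/2398101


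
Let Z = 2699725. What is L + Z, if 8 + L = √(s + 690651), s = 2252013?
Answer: 2699717 + 2*√735666 ≈ 2.7014e+6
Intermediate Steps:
L = -8 + 2*√735666 (L = -8 + √(2252013 + 690651) = -8 + √2942664 = -8 + 2*√735666 ≈ 1707.4)
L + Z = (-8 + 2*√735666) + 2699725 = 2699717 + 2*√735666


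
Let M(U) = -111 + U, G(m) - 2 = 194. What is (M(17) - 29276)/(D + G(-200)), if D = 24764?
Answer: -979/832 ≈ -1.1767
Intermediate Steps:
G(m) = 196 (G(m) = 2 + 194 = 196)
(M(17) - 29276)/(D + G(-200)) = ((-111 + 17) - 29276)/(24764 + 196) = (-94 - 29276)/24960 = -29370*1/24960 = -979/832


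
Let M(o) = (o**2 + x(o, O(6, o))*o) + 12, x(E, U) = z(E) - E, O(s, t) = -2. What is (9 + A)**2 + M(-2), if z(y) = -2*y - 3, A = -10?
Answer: 11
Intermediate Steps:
z(y) = -3 - 2*y
x(E, U) = -3 - 3*E (x(E, U) = (-3 - 2*E) - E = -3 - 3*E)
M(o) = 12 + o**2 + o*(-3 - 3*o) (M(o) = (o**2 + (-3 - 3*o)*o) + 12 = (o**2 + o*(-3 - 3*o)) + 12 = 12 + o**2 + o*(-3 - 3*o))
(9 + A)**2 + M(-2) = (9 - 10)**2 + (12 - 3*(-2) - 2*(-2)**2) = (-1)**2 + (12 + 6 - 2*4) = 1 + (12 + 6 - 8) = 1 + 10 = 11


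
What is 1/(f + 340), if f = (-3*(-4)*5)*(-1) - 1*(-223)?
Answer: 1/503 ≈ 0.0019881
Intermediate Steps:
f = 163 (f = (12*5)*(-1) + 223 = 60*(-1) + 223 = -60 + 223 = 163)
1/(f + 340) = 1/(163 + 340) = 1/503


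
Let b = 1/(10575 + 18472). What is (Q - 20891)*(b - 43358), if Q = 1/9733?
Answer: 256080480317722150/282714451 ≈ 9.0579e+8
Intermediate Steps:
b = 1/29047 ≈ 3.4427e-5
Q = 1/9733 ≈ 0.00010274
(Q - 20891)*(b - 43358) = (1/9733 - 20891)*(1/29047 - 43358) = -203332102/9733*(-1259419825/29047) = 256080480317722150/282714451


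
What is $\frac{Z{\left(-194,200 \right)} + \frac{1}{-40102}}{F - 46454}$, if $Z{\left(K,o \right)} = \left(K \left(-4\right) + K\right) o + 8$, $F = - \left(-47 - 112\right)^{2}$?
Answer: $- \frac{933638723}{575343394} \approx -1.6227$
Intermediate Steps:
$F = -25281$ ($F = - \left(-159\right)^{2} = \left(-1\right) 25281 = -25281$)
$Z{\left(K,o \right)} = 8 - 3 K o$ ($Z{\left(K,o \right)} = \left(- 4 K + K\right) o + 8 = - 3 K o + 8 = 8 - 3 K o$)
$\frac{Z{\left(-194,200 \right)} + \frac{1}{-40102}}{F - 46454} = \frac{\left(8 - \left(-582\right) 200\right) + \frac{1}{-40102}}{-25281 - 46454} = \frac{\left(8 + 116400\right) - \frac{1}{40102}}{-71735} = \left(116408 - \frac{1}{40102}\right) \left(- \frac{1}{71735}\right) = \frac{4668193615}{40102} \left(- \frac{1}{71735}\right) = - \frac{933638723}{575343394}$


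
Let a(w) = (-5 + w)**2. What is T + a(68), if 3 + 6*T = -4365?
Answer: 3241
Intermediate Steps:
T = -728 (T = -1/2 + (1/6)*(-4365) = -1/2 - 1455/2 = -728)
T + a(68) = -728 + (-5 + 68)**2 = -728 + 63**2 = -728 + 3969 = 3241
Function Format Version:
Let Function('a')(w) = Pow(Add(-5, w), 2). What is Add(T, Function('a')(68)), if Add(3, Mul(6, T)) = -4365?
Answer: 3241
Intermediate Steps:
T = -728 (T = Add(Rational(-1, 2), Mul(Rational(1, 6), -4365)) = Add(Rational(-1, 2), Rational(-1455, 2)) = -728)
Add(T, Function('a')(68)) = Add(-728, Pow(Add(-5, 68), 2)) = Add(-728, Pow(63, 2)) = Add(-728, 3969) = 3241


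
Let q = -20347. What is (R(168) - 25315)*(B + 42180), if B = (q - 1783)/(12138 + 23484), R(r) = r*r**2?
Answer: 3543165759582055/17811 ≈ 1.9893e+11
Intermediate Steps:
R(r) = r**3
B = -11065/17811 (B = (-20347 - 1783)/(12138 + 23484) = -22130/35622 = -22130*1/35622 = -11065/17811 ≈ -0.62125)
(R(168) - 25315)*(B + 42180) = (168**3 - 25315)*(-11065/17811 + 42180) = (4741632 - 25315)*(751256915/17811) = 4716317*(751256915/17811) = 3543165759582055/17811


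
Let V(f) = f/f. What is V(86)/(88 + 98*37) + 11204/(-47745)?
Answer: -13854637/59108310 ≈ -0.23439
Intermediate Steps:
V(f) = 1
V(86)/(88 + 98*37) + 11204/(-47745) = 1/(88 + 98*37) + 11204/(-47745) = 1/(88 + 3626) + 11204*(-1/47745) = 1/3714 - 11204/47745 = -13854637/59108310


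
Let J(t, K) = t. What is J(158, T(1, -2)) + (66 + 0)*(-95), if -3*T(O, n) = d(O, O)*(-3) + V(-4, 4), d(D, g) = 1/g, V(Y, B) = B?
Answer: -6112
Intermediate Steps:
d(D, g) = 1/g
T(O, n) = -4/3 + 1/O (T(O, n) = -(-3/O + 4)/3 = -(4 - 3/O)/3 = -4/3 + 1/O)
J(158, T(1, -2)) + (66 + 0)*(-95) = 158 + (66 + 0)*(-95) = 158 + 66*(-95) = 158 - 6270 = -6112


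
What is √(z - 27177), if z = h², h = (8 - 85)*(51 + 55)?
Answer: √66591067 ≈ 8160.3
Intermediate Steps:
h = -8162 (h = -77*106 = -8162)
z = 66618244 (z = (-8162)² = 66618244)
√(z - 27177) = √(66618244 - 27177) = √66591067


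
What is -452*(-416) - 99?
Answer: 187933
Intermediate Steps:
-452*(-416) - 99 = 188032 - 99 = 187933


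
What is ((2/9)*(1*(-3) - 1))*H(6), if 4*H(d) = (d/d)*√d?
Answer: -2*√6/9 ≈ -0.54433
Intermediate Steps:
H(d) = √d/4 (H(d) = ((d/d)*√d)/4 = (1*√d)/4 = √d/4)
((2/9)*(1*(-3) - 1))*H(6) = ((2/9)*(1*(-3) - 1))*(√6/4) = ((2*(⅑))*(-3 - 1))*(√6/4) = ((2/9)*(-4))*(√6/4) = -2*√6/9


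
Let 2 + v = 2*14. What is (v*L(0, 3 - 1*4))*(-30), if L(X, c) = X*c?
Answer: 0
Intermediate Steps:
v = 26 (v = -2 + 2*14 = -2 + 28 = 26)
(v*L(0, 3 - 1*4))*(-30) = (26*(0*(3 - 1*4)))*(-30) = (26*(0*(3 - 4)))*(-30) = (26*(0*(-1)))*(-30) = (26*0)*(-30) = 0*(-30) = 0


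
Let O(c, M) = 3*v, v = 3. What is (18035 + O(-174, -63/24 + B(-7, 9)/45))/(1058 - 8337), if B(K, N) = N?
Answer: -18044/7279 ≈ -2.4789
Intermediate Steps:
O(c, M) = 9 (O(c, M) = 3*3 = 9)
(18035 + O(-174, -63/24 + B(-7, 9)/45))/(1058 - 8337) = (18035 + 9)/(1058 - 8337) = 18044/(-7279) = 18044*(-1/7279) = -18044/7279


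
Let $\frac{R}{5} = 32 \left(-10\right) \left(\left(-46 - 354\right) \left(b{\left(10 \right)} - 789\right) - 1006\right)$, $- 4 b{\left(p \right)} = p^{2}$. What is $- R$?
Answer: $519350400$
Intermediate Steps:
$b{\left(p \right)} = - \frac{p^{2}}{4}$
$R = -519350400$ ($R = 5 \cdot 32 \left(-10\right) \left(\left(-46 - 354\right) \left(- \frac{10^{2}}{4} - 789\right) - 1006\right) = 5 \left(- 320 \left(- 400 \left(\left(- \frac{1}{4}\right) 100 - 789\right) - 1006\right)\right) = 5 \left(- 320 \left(- 400 \left(-25 - 789\right) - 1006\right)\right) = 5 \left(- 320 \left(\left(-400\right) \left(-814\right) - 1006\right)\right) = 5 \left(- 320 \left(325600 - 1006\right)\right) = 5 \left(\left(-320\right) 324594\right) = 5 \left(-103870080\right) = -519350400$)
$- R = \left(-1\right) \left(-519350400\right) = 519350400$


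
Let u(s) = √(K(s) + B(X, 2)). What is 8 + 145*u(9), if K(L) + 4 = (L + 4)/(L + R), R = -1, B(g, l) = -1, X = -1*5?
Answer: 8 + 435*I*√6/4 ≈ 8.0 + 266.38*I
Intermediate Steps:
X = -5
K(L) = -4 + (4 + L)/(-1 + L) (K(L) = -4 + (L + 4)/(L - 1) = -4 + (4 + L)/(-1 + L))
u(s) = √(-1 + (8 - 3*s)/(-1 + s)) (u(s) = √((8 - 3*s)/(-1 + s) - 1) = √(-1 + (8 - 3*s)/(-1 + s)))
8 + 145*u(9) = 8 + 145*√((9 - 4*9)/(-1 + 9)) = 8 + 145*√((9 - 36)/8) = 8 + 145*√((⅛)*(-27)) = 8 + 145*√(-27/8) = 8 + 145*(3*I*√6/4) = 8 + 435*I*√6/4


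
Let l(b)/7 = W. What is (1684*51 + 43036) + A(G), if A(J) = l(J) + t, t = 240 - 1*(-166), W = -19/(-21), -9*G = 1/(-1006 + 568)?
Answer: 387997/3 ≈ 1.2933e+5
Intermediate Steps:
G = 1/3942 (G = -1/(9*(-1006 + 568)) = -⅑/(-438) = -⅑*(-1/438) = 1/3942 ≈ 0.00025368)
W = 19/21 (W = -19*(-1/21) = 19/21 ≈ 0.90476)
t = 406 (t = 240 + 166 = 406)
l(b) = 19/3 (l(b) = 7*(19/21) = 19/3)
A(J) = 1237/3 (A(J) = 19/3 + 406 = 1237/3)
(1684*51 + 43036) + A(G) = (1684*51 + 43036) + 1237/3 = (85884 + 43036) + 1237/3 = 128920 + 1237/3 = 387997/3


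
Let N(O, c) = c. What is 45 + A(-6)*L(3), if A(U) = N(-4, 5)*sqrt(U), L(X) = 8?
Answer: 45 + 40*I*sqrt(6) ≈ 45.0 + 97.98*I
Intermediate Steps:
A(U) = 5*sqrt(U)
45 + A(-6)*L(3) = 45 + (5*sqrt(-6))*8 = 45 + (5*(I*sqrt(6)))*8 = 45 + (5*I*sqrt(6))*8 = 45 + 40*I*sqrt(6)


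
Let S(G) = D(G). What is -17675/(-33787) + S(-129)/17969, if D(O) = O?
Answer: 313243552/607118603 ≈ 0.51595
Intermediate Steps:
S(G) = G
-17675/(-33787) + S(-129)/17969 = -17675/(-33787) - 129/17969 = -17675*(-1/33787) - 129*1/17969 = 17675/33787 - 129/17969 = 313243552/607118603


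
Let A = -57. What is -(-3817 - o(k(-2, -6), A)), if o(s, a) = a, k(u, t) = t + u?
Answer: 3760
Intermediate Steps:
-(-3817 - o(k(-2, -6), A)) = -(-3817 - 1*(-57)) = -(-3817 + 57) = -1*(-3760) = 3760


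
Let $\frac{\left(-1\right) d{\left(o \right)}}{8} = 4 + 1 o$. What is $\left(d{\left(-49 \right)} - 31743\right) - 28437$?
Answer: $-59820$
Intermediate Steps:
$d{\left(o \right)} = -32 - 8 o$ ($d{\left(o \right)} = - 8 \left(4 + 1 o\right) = - 8 \left(4 + o\right) = -32 - 8 o$)
$\left(d{\left(-49 \right)} - 31743\right) - 28437 = \left(\left(-32 - -392\right) - 31743\right) - 28437 = \left(\left(-32 + 392\right) - 31743\right) - 28437 = \left(360 - 31743\right) - 28437 = -31383 - 28437 = -59820$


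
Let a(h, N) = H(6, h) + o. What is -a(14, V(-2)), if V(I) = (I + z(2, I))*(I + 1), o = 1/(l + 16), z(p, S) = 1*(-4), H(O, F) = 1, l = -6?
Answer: -11/10 ≈ -1.1000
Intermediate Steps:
z(p, S) = -4
o = ⅒ (o = 1/(-6 + 16) = 1/10 = ⅒ ≈ 0.10000)
V(I) = (1 + I)*(-4 + I) (V(I) = (I - 4)*(I + 1) = (-4 + I)*(1 + I) = (1 + I)*(-4 + I))
a(h, N) = 11/10 (a(h, N) = 1 + ⅒ = 11/10)
-a(14, V(-2)) = -1*11/10 = -11/10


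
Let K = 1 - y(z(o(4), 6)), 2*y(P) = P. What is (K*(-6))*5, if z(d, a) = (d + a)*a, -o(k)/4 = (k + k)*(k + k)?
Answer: -22530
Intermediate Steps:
o(k) = -16*k**2 (o(k) = -4*(k + k)*(k + k) = -4*2*k*2*k = -16*k**2)
z(d, a) = a*(a + d) (z(d, a) = (a + d)*a = a*(a + d))
y(P) = P/2
K = 751 (K = 1 - 6*(6 - 16*4**2)/2 = 1 - 6*(6 - 16*16)/2 = 1 - 6*(6 - 256)/2 = 1 - 6*(-250)/2 = 1 - (-1500)/2 = 1 - 1*(-750) = 1 + 750 = 751)
(K*(-6))*5 = (751*(-6))*5 = -4506*5 = -22530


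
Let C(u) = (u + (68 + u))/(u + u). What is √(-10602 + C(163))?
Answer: I*√281652427/163 ≈ 102.96*I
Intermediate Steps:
C(u) = (68 + 2*u)/(2*u) (C(u) = (68 + 2*u)/((2*u)) = (68 + 2*u)*(1/(2*u)) = (68 + 2*u)/(2*u))
√(-10602 + C(163)) = √(-10602 + (34 + 163)/163) = √(-10602 + (1/163)*197) = √(-10602 + 197/163) = √(-1727929/163) = I*√281652427/163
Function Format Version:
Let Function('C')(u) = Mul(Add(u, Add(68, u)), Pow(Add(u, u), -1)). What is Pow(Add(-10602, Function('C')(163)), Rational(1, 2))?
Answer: Mul(Rational(1, 163), I, Pow(281652427, Rational(1, 2))) ≈ Mul(102.96, I)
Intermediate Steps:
Function('C')(u) = Mul(Rational(1, 2), Pow(u, -1), Add(68, Mul(2, u))) (Function('C')(u) = Mul(Add(68, Mul(2, u)), Pow(Mul(2, u), -1)) = Mul(Add(68, Mul(2, u)), Mul(Rational(1, 2), Pow(u, -1))) = Mul(Rational(1, 2), Pow(u, -1), Add(68, Mul(2, u))))
Pow(Add(-10602, Function('C')(163)), Rational(1, 2)) = Pow(Add(-10602, Mul(Pow(163, -1), Add(34, 163))), Rational(1, 2)) = Pow(Add(-10602, Mul(Rational(1, 163), 197)), Rational(1, 2)) = Pow(Add(-10602, Rational(197, 163)), Rational(1, 2)) = Pow(Rational(-1727929, 163), Rational(1, 2)) = Mul(Rational(1, 163), I, Pow(281652427, Rational(1, 2)))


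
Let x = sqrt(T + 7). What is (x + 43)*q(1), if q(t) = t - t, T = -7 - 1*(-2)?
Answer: 0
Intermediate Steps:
T = -5 (T = -7 + 2 = -5)
q(t) = 0
x = sqrt(2) (x = sqrt(-5 + 7) = sqrt(2) ≈ 1.4142)
(x + 43)*q(1) = (sqrt(2) + 43)*0 = (43 + sqrt(2))*0 = 0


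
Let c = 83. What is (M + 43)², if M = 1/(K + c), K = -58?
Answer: 1157776/625 ≈ 1852.4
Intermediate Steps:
M = 1/25 (M = 1/(-58 + 83) = 1/25 ≈ 0.040000)
(M + 43)² = (1/25 + 43)² = (1076/25)² = 1157776/625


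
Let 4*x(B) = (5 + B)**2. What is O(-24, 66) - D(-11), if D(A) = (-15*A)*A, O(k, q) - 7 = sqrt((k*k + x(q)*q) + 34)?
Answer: 1822 + sqrt(335146)/2 ≈ 2111.5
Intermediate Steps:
x(B) = (5 + B)**2/4
O(k, q) = 7 + sqrt(34 + k**2 + q*(5 + q)**2/4) (O(k, q) = 7 + sqrt((k*k + ((5 + q)**2/4)*q) + 34) = 7 + sqrt((k**2 + q*(5 + q)**2/4) + 34) = 7 + sqrt(34 + k**2 + q*(5 + q)**2/4))
D(A) = -15*A**2
O(-24, 66) - D(-11) = (7 + sqrt(136 + 4*(-24)**2 + 66*(5 + 66)**2)/2) - (-15)*(-11)**2 = (7 + sqrt(136 + 4*576 + 66*71**2)/2) - (-15)*121 = (7 + sqrt(136 + 2304 + 66*5041)/2) - 1*(-1815) = (7 + sqrt(136 + 2304 + 332706)/2) + 1815 = (7 + sqrt(335146)/2) + 1815 = 1822 + sqrt(335146)/2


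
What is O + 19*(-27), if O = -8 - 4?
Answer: -525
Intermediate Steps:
O = -12
O + 19*(-27) = -12 + 19*(-27) = -12 - 513 = -525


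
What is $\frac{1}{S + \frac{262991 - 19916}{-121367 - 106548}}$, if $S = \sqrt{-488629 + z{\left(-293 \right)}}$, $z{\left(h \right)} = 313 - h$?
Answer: $- \frac{2216017545}{1014021378877672} - \frac{2077809889 i \sqrt{488023}}{1014021378877672} \approx -2.1854 \cdot 10^{-6} - 0.0014315 i$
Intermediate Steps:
$S = i \sqrt{488023}$ ($S = \sqrt{-488629 + \left(313 - -293\right)} = \sqrt{-488629 + \left(313 + 293\right)} = \sqrt{-488629 + 606} = \sqrt{-488023} = i \sqrt{488023} \approx 698.59 i$)
$\frac{1}{S + \frac{262991 - 19916}{-121367 - 106548}} = \frac{1}{i \sqrt{488023} + \frac{262991 - 19916}{-121367 - 106548}} = \frac{1}{i \sqrt{488023} + \frac{243075}{-227915}} = \frac{1}{i \sqrt{488023} + 243075 \left(- \frac{1}{227915}\right)} = \frac{1}{i \sqrt{488023} - \frac{48615}{45583}} = \frac{1}{- \frac{48615}{45583} + i \sqrt{488023}}$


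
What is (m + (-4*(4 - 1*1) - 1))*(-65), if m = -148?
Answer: 10465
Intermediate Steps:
(m + (-4*(4 - 1*1) - 1))*(-65) = (-148 + (-4*(4 - 1*1) - 1))*(-65) = (-148 + (-4*(4 - 1) - 1))*(-65) = (-148 + (-4*3 - 1))*(-65) = (-148 + (-12 - 1))*(-65) = (-148 - 13)*(-65) = -161*(-65) = 10465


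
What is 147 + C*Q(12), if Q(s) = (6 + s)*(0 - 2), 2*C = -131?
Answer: 2505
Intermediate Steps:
C = -131/2 (C = (½)*(-131) = -131/2 ≈ -65.500)
Q(s) = -12 - 2*s (Q(s) = (6 + s)*(-2) = -12 - 2*s)
147 + C*Q(12) = 147 - 131*(-12 - 2*12)/2 = 147 - 131*(-12 - 24)/2 = 147 - 131/2*(-36) = 147 + 2358 = 2505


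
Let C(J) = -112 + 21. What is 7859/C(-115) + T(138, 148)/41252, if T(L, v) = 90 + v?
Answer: -162088905/1876966 ≈ -86.357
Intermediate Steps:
C(J) = -91
7859/C(-115) + T(138, 148)/41252 = 7859/(-91) + (90 + 148)/41252 = 7859*(-1/91) + 238*(1/41252) = -7859/91 + 119/20626 = -162088905/1876966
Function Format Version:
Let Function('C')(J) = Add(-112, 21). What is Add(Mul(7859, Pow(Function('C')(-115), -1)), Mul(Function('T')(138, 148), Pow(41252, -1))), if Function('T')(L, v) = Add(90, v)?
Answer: Rational(-162088905, 1876966) ≈ -86.357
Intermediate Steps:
Function('C')(J) = -91
Add(Mul(7859, Pow(Function('C')(-115), -1)), Mul(Function('T')(138, 148), Pow(41252, -1))) = Add(Mul(7859, Pow(-91, -1)), Mul(Add(90, 148), Pow(41252, -1))) = Add(Mul(7859, Rational(-1, 91)), Mul(238, Rational(1, 41252))) = Add(Rational(-7859, 91), Rational(119, 20626)) = Rational(-162088905, 1876966)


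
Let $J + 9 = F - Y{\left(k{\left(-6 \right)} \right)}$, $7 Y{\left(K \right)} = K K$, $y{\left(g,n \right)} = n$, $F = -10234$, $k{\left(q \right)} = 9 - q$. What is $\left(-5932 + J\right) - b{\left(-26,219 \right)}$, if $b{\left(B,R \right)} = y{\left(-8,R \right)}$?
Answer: $- \frac{114983}{7} \approx -16426.0$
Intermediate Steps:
$Y{\left(K \right)} = \frac{K^{2}}{7}$ ($Y{\left(K \right)} = \frac{K K}{7} = \frac{K^{2}}{7}$)
$b{\left(B,R \right)} = R$
$J = - \frac{71926}{7}$ ($J = -9 - \left(10234 + \frac{\left(9 - -6\right)^{2}}{7}\right) = -9 - \left(10234 + \frac{\left(9 + 6\right)^{2}}{7}\right) = -9 - \left(10234 + \frac{15^{2}}{7}\right) = -9 - \left(10234 + \frac{1}{7} \cdot 225\right) = -9 - \frac{71863}{7} = - \frac{71926}{7} \approx -10275.0$)
$\left(-5932 + J\right) - b{\left(-26,219 \right)} = \left(-5932 - \frac{71926}{7}\right) - 219 = - \frac{113450}{7} - 219 = - \frac{114983}{7}$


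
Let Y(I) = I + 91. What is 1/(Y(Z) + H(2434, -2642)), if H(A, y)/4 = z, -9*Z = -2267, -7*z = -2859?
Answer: 63/124526 ≈ 0.00050592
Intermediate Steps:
z = 2859/7 (z = -1/7*(-2859) = 2859/7 ≈ 408.43)
Z = 2267/9 (Z = -1/9*(-2267) = 2267/9 ≈ 251.89)
Y(I) = 91 + I
H(A, y) = 11436/7 (H(A, y) = 4*(2859/7) = 11436/7)
1/(Y(Z) + H(2434, -2642)) = 1/((91 + 2267/9) + 11436/7) = 1/(3086/9 + 11436/7) = 1/(124526/63) = 63/124526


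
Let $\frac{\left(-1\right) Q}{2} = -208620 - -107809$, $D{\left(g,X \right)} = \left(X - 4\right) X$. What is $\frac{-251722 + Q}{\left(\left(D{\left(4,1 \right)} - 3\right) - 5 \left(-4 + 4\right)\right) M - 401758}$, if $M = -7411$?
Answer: $\frac{12525}{89323} \approx 0.14022$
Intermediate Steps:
$D{\left(g,X \right)} = X \left(-4 + X\right)$ ($D{\left(g,X \right)} = \left(-4 + X\right) X = X \left(-4 + X\right)$)
$Q = 201622$ ($Q = - 2 \left(-208620 - -107809\right) = - 2 \left(-208620 + 107809\right) = \left(-2\right) \left(-100811\right) = 201622$)
$\frac{-251722 + Q}{\left(\left(D{\left(4,1 \right)} - 3\right) - 5 \left(-4 + 4\right)\right) M - 401758} = \frac{-251722 + 201622}{\left(\left(1 \left(-4 + 1\right) - 3\right) - 5 \left(-4 + 4\right)\right) \left(-7411\right) - 401758} = - \frac{50100}{\left(\left(1 \left(-3\right) - 3\right) - 0\right) \left(-7411\right) - 401758} = - \frac{50100}{\left(\left(-3 - 3\right) + 0\right) \left(-7411\right) - 401758} = - \frac{50100}{\left(-6 + 0\right) \left(-7411\right) - 401758} = - \frac{50100}{\left(-6\right) \left(-7411\right) - 401758} = - \frac{50100}{44466 - 401758} = - \frac{50100}{-357292} = \left(-50100\right) \left(- \frac{1}{357292}\right) = \frac{12525}{89323}$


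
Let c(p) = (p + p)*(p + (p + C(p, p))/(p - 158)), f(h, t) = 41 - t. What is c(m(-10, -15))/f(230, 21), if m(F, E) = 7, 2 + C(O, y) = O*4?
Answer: 3584/755 ≈ 4.7470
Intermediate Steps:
C(O, y) = -2 + 4*O (C(O, y) = -2 + O*4 = -2 + 4*O)
c(p) = 2*p*(p + (-2 + 5*p)/(-158 + p)) (c(p) = (p + p)*(p + (p + (-2 + 4*p))/(p - 158)) = (2*p)*(p + (-2 + 5*p)/(-158 + p)) = 2*p*(p + (-2 + 5*p)/(-158 + p)))
c(m(-10, -15))/f(230, 21) = (2*7*(-2 + 7² - 153*7)/(-158 + 7))/(41 - 1*21) = (2*7*(-2 + 49 - 1071)/(-151))/(41 - 21) = (2*7*(-1/151)*(-1024))/20 = (14336/151)*(1/20) = 3584/755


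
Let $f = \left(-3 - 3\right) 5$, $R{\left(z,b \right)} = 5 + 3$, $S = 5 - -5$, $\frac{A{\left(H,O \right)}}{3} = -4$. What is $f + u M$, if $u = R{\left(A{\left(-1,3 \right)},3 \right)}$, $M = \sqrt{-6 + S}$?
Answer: $-14$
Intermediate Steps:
$A{\left(H,O \right)} = -12$ ($A{\left(H,O \right)} = 3 \left(-4\right) = -12$)
$S = 10$ ($S = 5 + 5 = 10$)
$M = 2$ ($M = \sqrt{-6 + 10} = \sqrt{4} = 2$)
$R{\left(z,b \right)} = 8$
$u = 8$
$f = -30$ ($f = \left(-6\right) 5 = -30$)
$f + u M = -30 + 8 \cdot 2 = -30 + 16 = -14$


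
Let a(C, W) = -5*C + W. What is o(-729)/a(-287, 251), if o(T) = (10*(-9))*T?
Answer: 10935/281 ≈ 38.915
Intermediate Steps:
o(T) = -90*T
a(C, W) = W - 5*C
o(-729)/a(-287, 251) = (-90*(-729))/(251 - 5*(-287)) = 65610/(251 + 1435) = 65610/1686 = 65610*(1/1686) = 10935/281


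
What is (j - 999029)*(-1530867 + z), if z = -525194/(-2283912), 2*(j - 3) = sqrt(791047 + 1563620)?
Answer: 873239881753284815/570978 - 1748182493255*sqrt(2354667)/2283912 ≈ 1.5282e+12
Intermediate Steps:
j = 3 + sqrt(2354667)/2 (j = 3 + sqrt(791047 + 1563620)/2 = 3 + sqrt(2354667)/2 ≈ 770.25)
z = 262597/1141956 (z = -525194*(-1/2283912) = 262597/1141956 ≈ 0.22995)
(j - 999029)*(-1530867 + z) = ((3 + sqrt(2354667)/2) - 999029)*(-1530867 + 262597/1141956) = (-999026 + sqrt(2354667)/2)*(-1748182493255/1141956) = 873239881753284815/570978 - 1748182493255*sqrt(2354667)/2283912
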